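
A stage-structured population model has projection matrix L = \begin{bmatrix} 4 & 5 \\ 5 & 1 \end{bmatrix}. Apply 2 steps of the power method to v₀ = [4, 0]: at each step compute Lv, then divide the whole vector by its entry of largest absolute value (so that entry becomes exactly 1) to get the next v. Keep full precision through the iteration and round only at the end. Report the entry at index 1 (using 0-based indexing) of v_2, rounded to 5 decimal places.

0.60976

Lv0 = (16.000000, 20.000000); divide by 20.000000 → v1 = (0.800000, 1.000000)
Lv1 = (8.200000, 5.000000); divide by 8.200000 → v2 = (1.000000, 0.609756)
Requested entry of v2: 100/164 = 0.60976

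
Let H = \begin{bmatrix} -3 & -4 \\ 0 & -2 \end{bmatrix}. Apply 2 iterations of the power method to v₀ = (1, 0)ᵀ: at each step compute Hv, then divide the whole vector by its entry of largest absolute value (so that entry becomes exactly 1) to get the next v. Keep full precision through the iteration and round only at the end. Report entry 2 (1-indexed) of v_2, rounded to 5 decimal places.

0.00000

Hv0 = (-3.000000, 0.000000); divide by -3.000000 → v1 = (1.000000, 0.000000)
Hv1 = (-3.000000, 0.000000); divide by -3.000000 → v2 = (1.000000, 0.000000)
Requested entry of v2: 0/9 = 0.00000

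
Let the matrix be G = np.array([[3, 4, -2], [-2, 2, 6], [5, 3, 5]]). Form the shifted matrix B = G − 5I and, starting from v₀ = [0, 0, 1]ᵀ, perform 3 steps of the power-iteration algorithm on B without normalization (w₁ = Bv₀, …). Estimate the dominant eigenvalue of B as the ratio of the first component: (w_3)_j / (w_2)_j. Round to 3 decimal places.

μ ≈ -4.571

B = G − 5I has rows (-2, 4, -2); (-2, -3, 6); (5, 3, 0)
w1 = Bv₀ = (-2, 6, 0)
w2 = Bw1 = (28, -14, 8)
w3 = Bw2 = (-128, 34, 98)
Ratio: -128/28 = -4.571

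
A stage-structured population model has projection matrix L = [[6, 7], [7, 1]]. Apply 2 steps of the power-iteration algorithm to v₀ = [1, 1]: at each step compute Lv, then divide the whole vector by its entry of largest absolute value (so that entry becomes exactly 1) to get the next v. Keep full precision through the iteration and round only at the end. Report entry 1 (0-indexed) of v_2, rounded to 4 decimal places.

0.7388

Lv0 = (13.00000, 8.00000); divide by 13.00000 → v1 = (1.00000, 0.61538)
Lv1 = (10.30769, 7.61538); divide by 10.30769 → v2 = (1.00000, 0.73881)
Requested entry of v2: 99/134 = 0.7388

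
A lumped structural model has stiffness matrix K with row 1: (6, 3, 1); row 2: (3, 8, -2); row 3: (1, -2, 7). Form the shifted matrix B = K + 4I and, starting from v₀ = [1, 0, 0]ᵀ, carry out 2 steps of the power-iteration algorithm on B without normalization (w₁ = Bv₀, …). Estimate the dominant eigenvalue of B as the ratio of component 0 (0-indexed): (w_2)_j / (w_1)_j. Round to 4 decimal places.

B = K + 4I has rows (10, 3, 1); (3, 12, -2); (1, -2, 11)
w1 = Bv₀ = (10, 3, 1)
w2 = Bw1 = (110, 64, 15)
Ratio: 110/10 = 11.0000

μ ≈ 11.0000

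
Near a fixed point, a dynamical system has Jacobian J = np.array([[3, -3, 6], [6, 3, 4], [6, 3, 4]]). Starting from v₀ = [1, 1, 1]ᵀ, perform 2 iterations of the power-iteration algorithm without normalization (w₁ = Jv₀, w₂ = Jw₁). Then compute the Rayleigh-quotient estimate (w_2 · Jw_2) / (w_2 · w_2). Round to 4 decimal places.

w1 = Jv₀ = (3·1 + (-3)·1 + 6·1; 6·1 + 3·1 + 4·1; 6·1 + 3·1 + 4·1) = (6, 13, 13)
w2 = Jw1 = (3·6 + (-3)·13 + 6·13; 6·6 + 3·13 + 4·13; 6·6 + 3·13 + 4·13) = (57, 127, 127)
Jw2 = (552, 1231, 1231)
w2·Jw2 = 57·552 + 127·1231 + 127·1231 = 344138; w2·w2 = 57·57 + 127·127 + 127·127 = 35507
λ ≈ 344138/35507 = 9.6921

9.6921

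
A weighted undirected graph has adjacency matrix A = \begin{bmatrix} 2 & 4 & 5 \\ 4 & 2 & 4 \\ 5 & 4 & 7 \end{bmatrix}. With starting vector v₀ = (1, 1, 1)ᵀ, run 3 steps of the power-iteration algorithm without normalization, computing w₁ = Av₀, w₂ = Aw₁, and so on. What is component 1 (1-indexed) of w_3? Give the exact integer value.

1831

w1 = Av₀ = (11, 10, 16)
w2 = Aw1 = (142, 128, 207)
w3 = Aw2 = (1831, 1652, 2671)
The requested component of w3 is 1831.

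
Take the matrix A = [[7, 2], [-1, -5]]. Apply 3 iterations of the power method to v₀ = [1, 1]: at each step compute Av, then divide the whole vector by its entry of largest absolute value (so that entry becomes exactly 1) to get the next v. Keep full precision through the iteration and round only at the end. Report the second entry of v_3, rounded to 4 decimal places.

-0.3910

Av0 = (9.00000, -6.00000); divide by 9.00000 → v1 = (1.00000, -0.66667)
Av1 = (5.66667, 2.33333); divide by 5.66667 → v2 = (1.00000, 0.41176)
Av2 = (7.82353, -3.05882); divide by 7.82353 → v3 = (1.00000, -0.39098)
Requested entry of v3: -156/399 = -0.3910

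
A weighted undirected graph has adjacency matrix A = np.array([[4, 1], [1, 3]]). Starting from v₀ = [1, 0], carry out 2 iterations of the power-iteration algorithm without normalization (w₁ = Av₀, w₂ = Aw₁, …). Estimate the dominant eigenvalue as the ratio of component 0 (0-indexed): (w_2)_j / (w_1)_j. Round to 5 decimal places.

λ ≈ 4.25000

w1 = Av₀ = (4·1 + 1·0; 1·1 + 3·0) = (4, 1)
w2 = Aw1 = (4·4 + 1·1; 1·4 + 3·1) = (17, 7)
Ratio at component: 17 / 4 = 4.25000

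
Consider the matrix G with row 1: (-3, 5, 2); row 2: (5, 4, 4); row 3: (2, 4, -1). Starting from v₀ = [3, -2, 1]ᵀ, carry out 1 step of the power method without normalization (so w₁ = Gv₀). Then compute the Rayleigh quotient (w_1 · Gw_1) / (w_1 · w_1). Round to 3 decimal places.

λ ≈ -5.542

w1 = Gv₀ = ((-3)·3 + 5·(-2) + 2·1; 5·3 + 4·(-2) + 4·1; 2·3 + 4·(-2) + (-1)·1) = (-17, 11, -3)
Gw1 = (100, -53, 13)
w1·Gw1 = (-17)·100 + 11·(-53) + (-3)·13 = -2322; w1·w1 = (-17)·(-17) + 11·11 + (-3)·(-3) = 419
λ ≈ -2322/419 = -5.542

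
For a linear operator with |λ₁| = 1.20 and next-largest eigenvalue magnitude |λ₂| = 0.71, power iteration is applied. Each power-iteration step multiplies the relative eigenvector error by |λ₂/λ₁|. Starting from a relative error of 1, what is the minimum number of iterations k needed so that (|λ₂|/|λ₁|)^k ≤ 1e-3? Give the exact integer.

|λ₂/λ₁| = 0.71/1.20 = 0.59167
Need k ≥ ln(1e-3) / ln(0.59167) = -6.9078 / -0.5248 ≈ 13.162
Smallest integer k satisfying the bound: 14

14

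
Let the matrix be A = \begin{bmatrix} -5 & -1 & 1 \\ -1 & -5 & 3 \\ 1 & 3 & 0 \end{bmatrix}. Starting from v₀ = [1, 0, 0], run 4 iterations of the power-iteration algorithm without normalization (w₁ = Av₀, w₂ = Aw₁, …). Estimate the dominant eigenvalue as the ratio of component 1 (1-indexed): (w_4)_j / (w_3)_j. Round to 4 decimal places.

w1 = Av₀ = ((-5)·1 + (-1)·0 + 1·0; (-1)·1 + (-5)·0 + 3·0; 1·1 + 3·0 + 0·0) = (-5, -1, 1)
w2 = Aw1 = ((-5)·(-5) + (-1)·(-1) + 1·1; (-1)·(-5) + (-5)·(-1) + 3·1; 1·(-5) + 3·(-1) + 0·1) = (27, 13, -8)
w3 = Aw2 = (-156, -116, 66)
w4 = Aw3 = (962, 934, -504)
Ratio at component: 962 / -156 = -6.1667

-6.1667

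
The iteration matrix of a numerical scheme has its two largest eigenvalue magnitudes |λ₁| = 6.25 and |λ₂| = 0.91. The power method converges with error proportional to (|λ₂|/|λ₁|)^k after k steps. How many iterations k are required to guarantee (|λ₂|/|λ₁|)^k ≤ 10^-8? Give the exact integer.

10

|λ₂/λ₁| = 0.91/6.25 = 0.14560
Need k ≥ ln(10^-8) / ln(0.14560) = -18.4207 / -1.9269 ≈ 9.560
Smallest integer k satisfying the bound: 10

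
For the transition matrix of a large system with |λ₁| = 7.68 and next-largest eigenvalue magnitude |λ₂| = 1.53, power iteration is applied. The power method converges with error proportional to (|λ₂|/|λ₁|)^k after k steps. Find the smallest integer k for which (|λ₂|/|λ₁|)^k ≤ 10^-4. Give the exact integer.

6

|λ₂/λ₁| = 1.53/7.68 = 0.19922
Need k ≥ ln(10^-4) / ln(0.19922) = -9.2103 / -1.6134 ≈ 5.709
Smallest integer k satisfying the bound: 6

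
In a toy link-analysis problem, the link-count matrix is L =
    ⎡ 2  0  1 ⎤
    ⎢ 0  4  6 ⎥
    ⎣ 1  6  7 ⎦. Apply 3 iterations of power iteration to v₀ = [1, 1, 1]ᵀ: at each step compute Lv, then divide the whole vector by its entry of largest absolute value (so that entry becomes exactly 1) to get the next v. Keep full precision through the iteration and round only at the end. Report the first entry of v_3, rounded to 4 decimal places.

0.1063

Lv0 = (3.00000, 10.00000, 14.00000); divide by 14.00000 → v1 = (0.21429, 0.71429, 1.00000)
Lv1 = (1.42857, 8.85714, 11.50000); divide by 11.50000 → v2 = (0.12422, 0.77019, 1.00000)
Lv2 = (1.24845, 9.08075, 11.74534); divide by 11.74534 → v3 = (0.10629, 0.77314, 1.00000)
Requested entry of v3: 201/1891 = 0.1063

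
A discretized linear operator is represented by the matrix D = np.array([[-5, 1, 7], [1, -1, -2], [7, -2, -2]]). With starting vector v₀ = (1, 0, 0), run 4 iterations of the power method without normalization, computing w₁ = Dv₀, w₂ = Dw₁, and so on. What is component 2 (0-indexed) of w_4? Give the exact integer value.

-6992

w1 = Dv₀ = ((-5)·1 + 1·0 + 7·0; 1·1 + (-1)·0 + (-2)·0; 7·1 + (-2)·0 + (-2)·0) = (-5, 1, 7)
w2 = Dw1 = ((-5)·(-5) + 1·1 + 7·7; 1·(-5) + (-1)·1 + (-2)·7; 7·(-5) + (-2)·1 + (-2)·7) = (75, -20, -51)
w3 = Dw2 = (-752, 197, 667)
w4 = Dw3 = (8626, -2283, -6992)
The requested component of w4 is -6992.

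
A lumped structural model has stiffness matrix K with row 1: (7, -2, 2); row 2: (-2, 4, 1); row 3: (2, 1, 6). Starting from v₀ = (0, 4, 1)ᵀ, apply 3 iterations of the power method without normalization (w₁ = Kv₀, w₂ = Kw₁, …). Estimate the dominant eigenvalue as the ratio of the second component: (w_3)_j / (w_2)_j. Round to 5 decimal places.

w1 = Kv₀ = (7·0 + (-2)·4 + 2·1; (-2)·0 + 4·4 + 1·1; 2·0 + 1·4 + 6·1) = (-6, 17, 10)
w2 = Kw1 = (7·(-6) + (-2)·17 + 2·10; (-2)·(-6) + 4·17 + 1·10; 2·(-6) + 1·17 + 6·10) = (-56, 90, 65)
w3 = Kw2 = (-442, 537, 368)
Ratio at component: 537 / 90 = 5.96667

λ ≈ 5.96667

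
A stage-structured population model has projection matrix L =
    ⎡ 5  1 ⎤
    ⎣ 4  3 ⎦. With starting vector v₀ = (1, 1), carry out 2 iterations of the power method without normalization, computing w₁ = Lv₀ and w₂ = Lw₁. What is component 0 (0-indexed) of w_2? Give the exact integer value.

37

w1 = Lv₀ = (5·1 + 1·1; 4·1 + 3·1) = (6, 7)
w2 = Lw1 = (5·6 + 1·7; 4·6 + 3·7) = (37, 45)
The requested component of w2 is 37.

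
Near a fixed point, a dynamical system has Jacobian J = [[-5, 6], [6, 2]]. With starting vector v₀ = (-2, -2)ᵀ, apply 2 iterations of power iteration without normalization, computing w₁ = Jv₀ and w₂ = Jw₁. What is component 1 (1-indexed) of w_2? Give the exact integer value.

-86

w1 = Jv₀ = (-2, -16)
w2 = Jw1 = (-86, -44)
The requested component of w2 is -86.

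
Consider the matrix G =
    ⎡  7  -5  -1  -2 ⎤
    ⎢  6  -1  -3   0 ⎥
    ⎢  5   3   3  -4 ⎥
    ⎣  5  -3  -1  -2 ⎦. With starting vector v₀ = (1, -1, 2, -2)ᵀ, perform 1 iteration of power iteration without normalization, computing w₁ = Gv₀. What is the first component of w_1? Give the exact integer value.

w1 = Gv₀ = (7·1 + (-5)·(-1) + (-1)·2 + (-2)·(-2); 6·1 + (-1)·(-1) + (-3)·2 + 0·(-2); 5·1 + 3·(-1) + 3·2 + (-4)·(-2); 5·1 + (-3)·(-1) + (-1)·2 + (-2)·(-2)) = (14, 1, 16, 10)
The requested component of w1 is 14.

14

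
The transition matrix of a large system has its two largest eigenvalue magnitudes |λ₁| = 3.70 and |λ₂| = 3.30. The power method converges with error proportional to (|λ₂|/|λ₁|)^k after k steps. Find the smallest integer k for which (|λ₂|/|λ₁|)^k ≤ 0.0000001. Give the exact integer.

|λ₂/λ₁| = 3.30/3.70 = 0.89189
Need k ≥ ln(0.0000001) / ln(0.89189) = -16.1181 / -0.1144 ≈ 140.880
Smallest integer k satisfying the bound: 141

141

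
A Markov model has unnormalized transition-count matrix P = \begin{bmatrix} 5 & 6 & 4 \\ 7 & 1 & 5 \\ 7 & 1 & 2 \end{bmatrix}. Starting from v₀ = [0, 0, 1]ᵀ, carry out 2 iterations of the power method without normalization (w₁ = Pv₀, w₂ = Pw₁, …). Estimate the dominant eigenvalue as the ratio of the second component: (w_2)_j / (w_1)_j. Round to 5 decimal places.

8.60000

w1 = Pv₀ = (4, 5, 2)
w2 = Pw1 = (58, 43, 37)
Ratio at component: 43 / 5 = 8.60000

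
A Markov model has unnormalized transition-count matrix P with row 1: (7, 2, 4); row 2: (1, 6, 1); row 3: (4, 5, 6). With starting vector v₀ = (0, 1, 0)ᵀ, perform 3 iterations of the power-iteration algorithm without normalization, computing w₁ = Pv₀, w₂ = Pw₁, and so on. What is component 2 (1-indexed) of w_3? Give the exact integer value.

w1 = Pv₀ = (7·0 + 2·1 + 4·0; 1·0 + 6·1 + 1·0; 4·0 + 5·1 + 6·0) = (2, 6, 5)
w2 = Pw1 = (7·2 + 2·6 + 4·5; 1·2 + 6·6 + 1·5; 4·2 + 5·6 + 6·5) = (46, 43, 68)
w3 = Pw2 = (680, 372, 807)
The requested component of w3 is 372.

372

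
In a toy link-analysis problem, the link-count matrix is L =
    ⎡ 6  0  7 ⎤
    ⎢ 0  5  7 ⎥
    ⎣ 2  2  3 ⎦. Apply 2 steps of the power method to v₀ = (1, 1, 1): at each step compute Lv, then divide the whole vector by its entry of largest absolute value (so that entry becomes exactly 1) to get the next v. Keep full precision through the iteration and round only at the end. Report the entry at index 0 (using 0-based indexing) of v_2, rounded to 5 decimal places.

Lv0 = (13.000000, 12.000000, 7.000000); divide by 13.000000 → v1 = (1.000000, 0.923077, 0.538462)
Lv1 = (9.769231, 8.384615, 5.461538); divide by 9.769231 → v2 = (1.000000, 0.858268, 0.559055)
Requested entry of v2: 127/127 = 1.00000

1.00000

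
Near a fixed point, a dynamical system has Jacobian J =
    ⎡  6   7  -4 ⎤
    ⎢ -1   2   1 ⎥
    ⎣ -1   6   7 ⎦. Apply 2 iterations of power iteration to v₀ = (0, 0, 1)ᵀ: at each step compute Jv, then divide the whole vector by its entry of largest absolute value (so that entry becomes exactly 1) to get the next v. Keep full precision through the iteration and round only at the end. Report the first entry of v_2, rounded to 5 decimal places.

Jv0 = (-4.000000, 1.000000, 7.000000); divide by 7.000000 → v1 = (-0.571429, 0.142857, 1.000000)
Jv1 = (-6.428571, 1.857143, 8.428571); divide by 8.428571 → v2 = (-0.762712, 0.220339, 1.000000)
Requested entry of v2: -45/59 = -0.76271

-0.76271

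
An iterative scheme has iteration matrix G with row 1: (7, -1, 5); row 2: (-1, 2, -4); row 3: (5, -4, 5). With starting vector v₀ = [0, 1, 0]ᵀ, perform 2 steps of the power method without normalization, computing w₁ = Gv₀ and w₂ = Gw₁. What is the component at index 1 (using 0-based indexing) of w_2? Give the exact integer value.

w1 = Gv₀ = (7·0 + (-1)·1 + 5·0; (-1)·0 + 2·1 + (-4)·0; 5·0 + (-4)·1 + 5·0) = (-1, 2, -4)
w2 = Gw1 = (7·(-1) + (-1)·2 + 5·(-4); (-1)·(-1) + 2·2 + (-4)·(-4); 5·(-1) + (-4)·2 + 5·(-4)) = (-29, 21, -33)
The requested component of w2 is 21.

21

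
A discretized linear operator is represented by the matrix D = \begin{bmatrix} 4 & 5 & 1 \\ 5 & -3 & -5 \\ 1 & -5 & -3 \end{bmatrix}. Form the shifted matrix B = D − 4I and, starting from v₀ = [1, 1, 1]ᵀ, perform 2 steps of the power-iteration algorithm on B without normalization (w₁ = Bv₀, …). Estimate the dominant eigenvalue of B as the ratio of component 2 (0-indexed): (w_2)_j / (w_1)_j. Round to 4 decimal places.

μ ≈ -10.7273

B = D − 4I has rows (0, 5, 1); (5, -7, -5); (1, -5, -7)
w1 = Bv₀ = (6, -7, -11)
w2 = Bw1 = (-46, 134, 118)
Ratio: 118/-11 = -10.7273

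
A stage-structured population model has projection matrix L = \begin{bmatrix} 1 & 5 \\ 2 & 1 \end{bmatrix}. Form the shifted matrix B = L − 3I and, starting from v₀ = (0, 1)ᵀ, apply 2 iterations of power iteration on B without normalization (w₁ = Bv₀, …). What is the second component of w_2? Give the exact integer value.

14

B = L − 3I has rows (-2, 5); (2, -2)
w1 = Bv₀ = ((-2)·0 + 5·1; 2·0 + (-2)·1) = (5, -2)
w2 = Bw1 = ((-2)·5 + 5·(-2); 2·5 + (-2)·(-2)) = (-20, 14)
Requested component of w2: 14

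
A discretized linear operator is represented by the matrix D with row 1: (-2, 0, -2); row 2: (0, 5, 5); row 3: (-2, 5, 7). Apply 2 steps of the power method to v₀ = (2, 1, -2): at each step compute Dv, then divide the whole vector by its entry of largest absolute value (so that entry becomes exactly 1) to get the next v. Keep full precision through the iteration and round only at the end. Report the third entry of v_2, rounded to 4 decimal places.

Dv0 = (0.00000, -5.00000, -13.00000); divide by -13.00000 → v1 = (0.00000, 0.38462, 1.00000)
Dv1 = (-2.00000, 6.92308, 8.92308); divide by 8.92308 → v2 = (-0.22414, 0.77586, 1.00000)
Requested entry of v2: -116/-116 = 1.0000

1.0000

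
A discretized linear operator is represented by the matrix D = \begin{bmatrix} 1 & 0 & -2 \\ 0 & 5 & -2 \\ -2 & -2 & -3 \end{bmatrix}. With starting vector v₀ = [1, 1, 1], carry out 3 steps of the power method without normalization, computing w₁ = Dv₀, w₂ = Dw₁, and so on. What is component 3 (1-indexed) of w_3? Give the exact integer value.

-135

w1 = Dv₀ = (1·1 + 0·1 + (-2)·1; 0·1 + 5·1 + (-2)·1; (-2)·1 + (-2)·1 + (-3)·1) = (-1, 3, -7)
w2 = Dw1 = (1·(-1) + 0·3 + (-2)·(-7); 0·(-1) + 5·3 + (-2)·(-7); (-2)·(-1) + (-2)·3 + (-3)·(-7)) = (13, 29, 17)
w3 = Dw2 = (-21, 111, -135)
The requested component of w3 is -135.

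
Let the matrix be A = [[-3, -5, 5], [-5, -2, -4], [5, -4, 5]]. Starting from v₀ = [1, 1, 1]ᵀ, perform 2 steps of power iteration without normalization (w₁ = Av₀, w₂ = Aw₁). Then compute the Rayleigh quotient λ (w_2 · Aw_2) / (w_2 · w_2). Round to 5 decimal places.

2.21552

w1 = Av₀ = ((-3)·1 + (-5)·1 + 5·1; (-5)·1 + (-2)·1 + (-4)·1; 5·1 + (-4)·1 + 5·1) = (-3, -11, 6)
w2 = Aw1 = ((-3)·(-3) + (-5)·(-11) + 5·6; (-5)·(-3) + (-2)·(-11) + (-4)·6; 5·(-3) + (-4)·(-11) + 5·6) = (94, 13, 59)
Aw2 = (-52, -732, 713)
w2·Aw2 = 94·(-52) + 13·(-732) + 59·713 = 27663; w2·w2 = 94·94 + 13·13 + 59·59 = 12486
λ ≈ 27663/12486 = 2.21552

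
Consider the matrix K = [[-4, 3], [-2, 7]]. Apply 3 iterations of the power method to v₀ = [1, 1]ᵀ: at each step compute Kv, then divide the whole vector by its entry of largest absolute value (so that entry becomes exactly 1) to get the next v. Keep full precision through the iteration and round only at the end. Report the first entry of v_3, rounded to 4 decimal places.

0.1584

Kv0 = (-1.00000, 5.00000); divide by 5.00000 → v1 = (-0.20000, 1.00000)
Kv1 = (3.80000, 7.40000); divide by 7.40000 → v2 = (0.51351, 1.00000)
Kv2 = (0.94595, 5.97297); divide by 5.97297 → v3 = (0.15837, 1.00000)
Requested entry of v3: 35/221 = 0.1584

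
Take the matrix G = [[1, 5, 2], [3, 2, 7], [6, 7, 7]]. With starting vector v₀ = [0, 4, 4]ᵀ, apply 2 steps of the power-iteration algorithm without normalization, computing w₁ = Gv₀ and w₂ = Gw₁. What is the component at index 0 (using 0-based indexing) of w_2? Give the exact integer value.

320

w1 = Gv₀ = (1·0 + 5·4 + 2·4; 3·0 + 2·4 + 7·4; 6·0 + 7·4 + 7·4) = (28, 36, 56)
w2 = Gw1 = (1·28 + 5·36 + 2·56; 3·28 + 2·36 + 7·56; 6·28 + 7·36 + 7·56) = (320, 548, 812)
The requested component of w2 is 320.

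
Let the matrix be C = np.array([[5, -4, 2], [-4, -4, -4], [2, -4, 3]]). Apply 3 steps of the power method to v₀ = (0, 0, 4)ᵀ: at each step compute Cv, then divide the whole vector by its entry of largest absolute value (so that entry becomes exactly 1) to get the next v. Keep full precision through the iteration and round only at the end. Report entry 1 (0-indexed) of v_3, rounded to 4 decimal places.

-0.9744

Cv0 = (8.00000, -16.00000, 12.00000); divide by -16.00000 → v1 = (-0.50000, 1.00000, -0.75000)
Cv1 = (-8.00000, 1.00000, -7.25000); divide by -8.00000 → v2 = (1.00000, -0.12500, 0.90625)
Cv2 = (7.31250, -7.12500, 5.21875); divide by 7.31250 → v3 = (1.00000, -0.97436, 0.71368)
Requested entry of v3: -912/936 = -0.9744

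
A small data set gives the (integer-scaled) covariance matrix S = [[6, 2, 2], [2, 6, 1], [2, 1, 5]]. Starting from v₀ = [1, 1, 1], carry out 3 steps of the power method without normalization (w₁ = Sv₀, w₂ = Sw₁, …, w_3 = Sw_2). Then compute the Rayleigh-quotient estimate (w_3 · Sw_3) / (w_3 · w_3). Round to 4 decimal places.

9.1186

w1 = Sv₀ = (6·1 + 2·1 + 2·1; 2·1 + 6·1 + 1·1; 2·1 + 1·1 + 5·1) = (10, 9, 8)
w2 = Sw1 = (6·10 + 2·9 + 2·8; 2·10 + 6·9 + 1·8; 2·10 + 1·9 + 5·8) = (94, 82, 69)
w3 = Sw2 = (866, 749, 615)
Sw3 = (7924, 6841, 5556)
w3·Sw3 = 866·7924 + 749·6841 + 615·5556 = 15403033; w3·w3 = 866·866 + 749·749 + 615·615 = 1689182
λ ≈ 15403033/1689182 = 9.1186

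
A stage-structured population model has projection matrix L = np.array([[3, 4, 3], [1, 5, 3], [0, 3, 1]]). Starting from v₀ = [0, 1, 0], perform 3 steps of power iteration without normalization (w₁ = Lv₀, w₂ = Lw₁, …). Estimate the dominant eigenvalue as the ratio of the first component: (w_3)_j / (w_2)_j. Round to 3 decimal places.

w1 = Lv₀ = (3·0 + 4·1 + 3·0; 1·0 + 5·1 + 3·0; 0·0 + 3·1 + 1·0) = (4, 5, 3)
w2 = Lw1 = (3·4 + 4·5 + 3·3; 1·4 + 5·5 + 3·3; 0·4 + 3·5 + 1·3) = (41, 38, 18)
w3 = Lw2 = (329, 285, 132)
Ratio at component: 329 / 41 = 8.024

8.024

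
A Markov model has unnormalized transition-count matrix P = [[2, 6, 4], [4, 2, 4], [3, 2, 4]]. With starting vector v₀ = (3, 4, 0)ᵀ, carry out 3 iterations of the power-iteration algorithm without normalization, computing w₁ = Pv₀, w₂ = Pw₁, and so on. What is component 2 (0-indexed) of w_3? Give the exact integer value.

1992

w1 = Pv₀ = (2·3 + 6·4 + 4·0; 4·3 + 2·4 + 4·0; 3·3 + 2·4 + 4·0) = (30, 20, 17)
w2 = Pw1 = (2·30 + 6·20 + 4·17; 4·30 + 2·20 + 4·17; 3·30 + 2·20 + 4·17) = (248, 228, 198)
w3 = Pw2 = (2656, 2240, 1992)
The requested component of w3 is 1992.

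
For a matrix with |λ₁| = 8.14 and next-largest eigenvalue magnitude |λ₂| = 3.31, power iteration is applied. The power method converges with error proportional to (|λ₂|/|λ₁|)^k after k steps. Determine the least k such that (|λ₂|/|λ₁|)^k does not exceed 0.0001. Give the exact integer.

|λ₂/λ₁| = 3.31/8.14 = 0.40663
Need k ≥ ln(0.0001) / ln(0.40663) = -9.2103 / -0.8998 ≈ 10.236
Smallest integer k satisfying the bound: 11

11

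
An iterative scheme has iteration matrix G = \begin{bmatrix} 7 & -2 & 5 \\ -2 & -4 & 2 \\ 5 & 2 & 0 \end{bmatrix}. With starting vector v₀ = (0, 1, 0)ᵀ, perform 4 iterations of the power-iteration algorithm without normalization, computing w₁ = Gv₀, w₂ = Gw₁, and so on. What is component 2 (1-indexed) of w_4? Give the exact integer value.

916

w1 = Gv₀ = (7·0 + (-2)·1 + 5·0; (-2)·0 + (-4)·1 + 2·0; 5·0 + 2·1 + 0·0) = (-2, -4, 2)
w2 = Gw1 = (7·(-2) + (-2)·(-4) + 5·2; (-2)·(-2) + (-4)·(-4) + 2·2; 5·(-2) + 2·(-4) + 0·2) = (4, 24, -18)
w3 = Gw2 = (-110, -140, 68)
w4 = Gw3 = (-150, 916, -830)
The requested component of w4 is 916.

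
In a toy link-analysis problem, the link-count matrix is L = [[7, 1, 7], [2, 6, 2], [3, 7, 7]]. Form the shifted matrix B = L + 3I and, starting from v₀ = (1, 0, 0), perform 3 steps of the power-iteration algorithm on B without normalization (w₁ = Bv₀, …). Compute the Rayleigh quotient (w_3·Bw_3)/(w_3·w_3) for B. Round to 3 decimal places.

B = L + 3I has rows (10, 1, 7); (2, 9, 2); (3, 7, 10)
w1 = Bv₀ = (10·1 + 1·0 + 7·0; 2·1 + 9·0 + 2·0; 3·1 + 7·0 + 10·0) = (10, 2, 3)
w2 = Bw1 = (10·10 + 1·2 + 7·3; 2·10 + 9·2 + 2·3; 3·10 + 7·2 + 10·3) = (123, 44, 74)
w3 = Bw2 = (1792, 790, 1417)
Bw3 = (28629, 13528, 25076)
w3·Bw3 = 97522980; w3·w3 = 5843253; μ ≈ 97522980/5843253 = 16.690

μ ≈ 16.690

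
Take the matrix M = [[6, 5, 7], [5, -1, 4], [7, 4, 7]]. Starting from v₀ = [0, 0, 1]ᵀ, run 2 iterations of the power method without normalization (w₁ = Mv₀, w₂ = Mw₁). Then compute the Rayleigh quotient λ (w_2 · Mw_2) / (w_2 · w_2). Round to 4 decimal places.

w1 = Mv₀ = (6·0 + 5·0 + 7·1; 5·0 + (-1)·0 + 4·1; 7·0 + 4·0 + 7·1) = (7, 4, 7)
w2 = Mw1 = (6·7 + 5·4 + 7·7; 5·7 + (-1)·4 + 4·7; 7·7 + 4·4 + 7·7) = (111, 59, 114)
Mw2 = (1759, 952, 1811)
w2·Mw2 = 111·1759 + 59·952 + 114·1811 = 457871; w2·w2 = 111·111 + 59·59 + 114·114 = 28798
λ ≈ 457871/28798 = 15.8994

15.8994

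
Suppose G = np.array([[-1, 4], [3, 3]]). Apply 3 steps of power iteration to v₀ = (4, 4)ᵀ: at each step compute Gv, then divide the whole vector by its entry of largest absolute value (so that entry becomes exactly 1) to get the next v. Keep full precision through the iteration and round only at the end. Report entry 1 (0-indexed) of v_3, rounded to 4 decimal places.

1.0000

Gv0 = (12.00000, 24.00000); divide by 24.00000 → v1 = (0.50000, 1.00000)
Gv1 = (3.50000, 4.50000); divide by 4.50000 → v2 = (0.77778, 1.00000)
Gv2 = (3.22222, 5.33333); divide by 5.33333 → v3 = (0.60417, 1.00000)
Requested entry of v3: 576/576 = 1.0000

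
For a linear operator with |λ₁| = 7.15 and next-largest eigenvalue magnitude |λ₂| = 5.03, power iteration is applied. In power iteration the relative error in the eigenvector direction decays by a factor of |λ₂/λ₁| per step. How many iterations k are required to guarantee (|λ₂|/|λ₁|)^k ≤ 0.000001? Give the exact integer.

40

|λ₂/λ₁| = 5.03/7.15 = 0.70350
Need k ≥ ln(0.000001) / ln(0.70350) = -13.8155 / -0.3517 ≈ 39.283
Smallest integer k satisfying the bound: 40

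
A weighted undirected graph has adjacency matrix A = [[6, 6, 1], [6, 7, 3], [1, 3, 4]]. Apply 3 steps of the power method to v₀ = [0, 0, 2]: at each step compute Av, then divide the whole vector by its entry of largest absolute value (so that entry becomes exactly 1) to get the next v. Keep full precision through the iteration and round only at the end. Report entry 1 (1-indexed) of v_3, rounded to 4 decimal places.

Av0 = (2.00000, 6.00000, 8.00000); divide by 8.00000 → v1 = (0.25000, 0.75000, 1.00000)
Av1 = (7.00000, 9.75000, 6.50000); divide by 9.75000 → v2 = (0.71795, 1.00000, 0.66667)
Av2 = (10.97436, 13.30769, 6.38462); divide by 13.30769 → v3 = (0.82466, 1.00000, 0.47977)
Requested entry of v3: 856/1038 = 0.8247

0.8247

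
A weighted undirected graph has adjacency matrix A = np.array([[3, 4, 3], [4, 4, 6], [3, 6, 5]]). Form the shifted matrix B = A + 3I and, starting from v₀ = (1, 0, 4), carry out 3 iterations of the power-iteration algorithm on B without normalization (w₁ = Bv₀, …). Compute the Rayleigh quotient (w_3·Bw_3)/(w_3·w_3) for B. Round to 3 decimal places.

B = A + 3I has rows (6, 4, 3); (4, 7, 6); (3, 6, 8)
w1 = Bv₀ = (18, 28, 35)
w2 = Bw1 = (325, 478, 502)
w3 = Bw2 = (5368, 7658, 7859)
Bw3 = (86417, 122232, 124924)
w3·Bw3 = 2381716828; w3·w3 = 149224269; μ ≈ 2381716828/149224269 = 15.961

15.961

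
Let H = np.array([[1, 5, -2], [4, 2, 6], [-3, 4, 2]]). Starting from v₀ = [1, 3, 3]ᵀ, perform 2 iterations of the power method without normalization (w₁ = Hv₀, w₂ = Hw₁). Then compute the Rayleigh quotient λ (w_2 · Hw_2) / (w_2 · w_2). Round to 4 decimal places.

w1 = Hv₀ = (10, 28, 15)
w2 = Hw1 = (120, 186, 112)
Hw2 = (826, 1524, 608)
w2·Hw2 = 120·826 + 186·1524 + 112·608 = 450680; w2·w2 = 120·120 + 186·186 + 112·112 = 61540
λ ≈ 450680/61540 = 7.3234

λ ≈ 7.3234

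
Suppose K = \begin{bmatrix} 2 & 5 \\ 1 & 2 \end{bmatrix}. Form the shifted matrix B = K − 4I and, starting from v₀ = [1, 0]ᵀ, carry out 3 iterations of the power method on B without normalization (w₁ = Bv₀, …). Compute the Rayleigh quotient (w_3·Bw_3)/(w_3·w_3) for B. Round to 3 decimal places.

B = K − 4I has rows (-2, 5); (1, -2)
w1 = Bv₀ = ((-2)·1 + 5·0; 1·1 + (-2)·0) = (-2, 1)
w2 = Bw1 = ((-2)·(-2) + 5·1; 1·(-2) + (-2)·1) = (9, -4)
w3 = Bw2 = (-38, 17)
Bw3 = (161, -72)
w3·Bw3 = -7342; w3·w3 = 1733; μ ≈ -7342/1733 = -4.237

μ ≈ -4.237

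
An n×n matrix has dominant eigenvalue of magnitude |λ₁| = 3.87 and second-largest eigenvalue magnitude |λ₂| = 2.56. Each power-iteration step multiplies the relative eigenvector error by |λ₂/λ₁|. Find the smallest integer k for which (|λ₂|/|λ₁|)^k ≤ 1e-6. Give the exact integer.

34

|λ₂/λ₁| = 2.56/3.87 = 0.66150
Need k ≥ ln(1e-6) / ln(0.66150) = -13.8155 / -0.4132 ≈ 33.432
Smallest integer k satisfying the bound: 34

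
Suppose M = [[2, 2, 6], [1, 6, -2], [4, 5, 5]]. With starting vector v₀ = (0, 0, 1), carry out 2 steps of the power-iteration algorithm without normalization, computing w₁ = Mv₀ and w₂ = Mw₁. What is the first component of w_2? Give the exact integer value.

38

w1 = Mv₀ = (2·0 + 2·0 + 6·1; 1·0 + 6·0 + (-2)·1; 4·0 + 5·0 + 5·1) = (6, -2, 5)
w2 = Mw1 = (2·6 + 2·(-2) + 6·5; 1·6 + 6·(-2) + (-2)·5; 4·6 + 5·(-2) + 5·5) = (38, -16, 39)
The requested component of w2 is 38.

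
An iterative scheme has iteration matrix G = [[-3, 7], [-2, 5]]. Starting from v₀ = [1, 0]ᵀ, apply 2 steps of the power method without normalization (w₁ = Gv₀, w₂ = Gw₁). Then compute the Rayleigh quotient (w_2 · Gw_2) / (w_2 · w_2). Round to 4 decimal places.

2.5610

w1 = Gv₀ = ((-3)·1 + 7·0; (-2)·1 + 5·0) = (-3, -2)
w2 = Gw1 = ((-3)·(-3) + 7·(-2); (-2)·(-3) + 5·(-2)) = (-5, -4)
Gw2 = (-13, -10)
w2·Gw2 = (-5)·(-13) + (-4)·(-10) = 105; w2·w2 = (-5)·(-5) + (-4)·(-4) = 41
λ ≈ 105/41 = 2.5610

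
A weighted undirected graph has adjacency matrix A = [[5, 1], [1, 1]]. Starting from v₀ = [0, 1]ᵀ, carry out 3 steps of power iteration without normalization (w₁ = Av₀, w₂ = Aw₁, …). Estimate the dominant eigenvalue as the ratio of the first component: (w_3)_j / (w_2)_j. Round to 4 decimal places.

w1 = Av₀ = (1, 1)
w2 = Aw1 = (6, 2)
w3 = Aw2 = (32, 8)
Ratio at component: 32 / 6 = 5.3333

λ ≈ 5.3333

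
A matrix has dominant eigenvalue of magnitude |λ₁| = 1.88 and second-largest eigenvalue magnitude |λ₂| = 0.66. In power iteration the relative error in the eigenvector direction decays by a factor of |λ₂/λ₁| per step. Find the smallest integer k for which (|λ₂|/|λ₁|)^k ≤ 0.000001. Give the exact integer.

14

|λ₂/λ₁| = 0.66/1.88 = 0.35106
Need k ≥ ln(0.000001) / ln(0.35106) = -13.8155 / -1.0468 ≈ 13.198
Smallest integer k satisfying the bound: 14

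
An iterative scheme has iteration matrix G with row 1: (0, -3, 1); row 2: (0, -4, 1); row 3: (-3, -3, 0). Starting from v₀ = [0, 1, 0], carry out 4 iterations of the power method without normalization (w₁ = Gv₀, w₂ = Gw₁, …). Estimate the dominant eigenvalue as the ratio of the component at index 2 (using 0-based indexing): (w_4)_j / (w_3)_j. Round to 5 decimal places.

w1 = Gv₀ = (-3, -4, -3)
w2 = Gw1 = (9, 13, 21)
w3 = Gw2 = (-18, -31, -66)
w4 = Gw3 = (27, 58, 147)
Ratio at component: 147 / -66 = -2.22727

λ ≈ -2.22727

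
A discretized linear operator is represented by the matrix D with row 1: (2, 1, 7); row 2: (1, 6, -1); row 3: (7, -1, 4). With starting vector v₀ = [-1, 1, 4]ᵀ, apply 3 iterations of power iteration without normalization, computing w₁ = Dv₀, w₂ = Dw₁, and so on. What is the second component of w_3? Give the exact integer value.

41

w1 = Dv₀ = (2·(-1) + 1·1 + 7·4; 1·(-1) + 6·1 + (-1)·4; 7·(-1) + (-1)·1 + 4·4) = (27, 1, 8)
w2 = Dw1 = (2·27 + 1·1 + 7·8; 1·27 + 6·1 + (-1)·8; 7·27 + (-1)·1 + 4·8) = (111, 25, 220)
w3 = Dw2 = (1787, 41, 1632)
The requested component of w3 is 41.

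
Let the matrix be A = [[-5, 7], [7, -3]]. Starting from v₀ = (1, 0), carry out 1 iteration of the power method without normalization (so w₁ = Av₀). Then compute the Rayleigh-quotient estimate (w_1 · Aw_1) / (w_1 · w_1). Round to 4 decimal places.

-10.2973

w1 = Av₀ = (-5, 7)
Aw1 = (74, -56)
w1·Aw1 = (-5)·74 + 7·(-56) = -762; w1·w1 = (-5)·(-5) + 7·7 = 74
λ ≈ -762/74 = -10.2973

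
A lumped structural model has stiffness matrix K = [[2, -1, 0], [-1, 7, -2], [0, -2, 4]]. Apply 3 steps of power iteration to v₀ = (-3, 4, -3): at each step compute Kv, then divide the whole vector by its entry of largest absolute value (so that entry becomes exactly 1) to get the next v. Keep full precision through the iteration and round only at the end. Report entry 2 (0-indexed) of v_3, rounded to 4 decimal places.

Kv0 = (-10.00000, 37.00000, -20.00000); divide by 37.00000 → v1 = (-0.27027, 1.00000, -0.54054)
Kv1 = (-1.54054, 8.35135, -4.16216); divide by 8.35135 → v2 = (-0.18447, 1.00000, -0.49838)
Kv2 = (-1.36893, 8.18123, -3.99353); divide by 8.18123 → v3 = (-0.16733, 1.00000, -0.48813)
Requested entry of v3: -1234/2528 = -0.4881

-0.4881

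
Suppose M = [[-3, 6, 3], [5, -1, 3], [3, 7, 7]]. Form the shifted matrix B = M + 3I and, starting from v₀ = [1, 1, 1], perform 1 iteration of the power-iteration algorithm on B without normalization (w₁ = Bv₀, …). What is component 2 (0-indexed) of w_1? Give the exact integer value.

20

B = M + 3I has rows (0, 6, 3); (5, 2, 3); (3, 7, 10)
w1 = Bv₀ = (9, 10, 20)
Requested component of w1: 20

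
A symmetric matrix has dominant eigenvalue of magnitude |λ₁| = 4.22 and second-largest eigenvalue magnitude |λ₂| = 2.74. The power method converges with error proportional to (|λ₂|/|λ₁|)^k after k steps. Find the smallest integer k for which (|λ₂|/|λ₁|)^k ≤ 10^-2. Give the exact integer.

11

|λ₂/λ₁| = 2.74/4.22 = 0.64929
Need k ≥ ln(10^-2) / ln(0.64929) = -4.6052 / -0.4319 ≈ 10.663
Smallest integer k satisfying the bound: 11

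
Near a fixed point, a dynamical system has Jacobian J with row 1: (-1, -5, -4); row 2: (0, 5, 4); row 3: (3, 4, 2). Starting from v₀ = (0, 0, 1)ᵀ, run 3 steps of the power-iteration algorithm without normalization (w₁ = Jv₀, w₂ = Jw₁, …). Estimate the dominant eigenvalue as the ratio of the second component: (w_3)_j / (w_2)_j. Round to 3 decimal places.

w1 = Jv₀ = ((-1)·0 + (-5)·0 + (-4)·1; 0·0 + 5·0 + 4·1; 3·0 + 4·0 + 2·1) = (-4, 4, 2)
w2 = Jw1 = ((-1)·(-4) + (-5)·4 + (-4)·2; 0·(-4) + 5·4 + 4·2; 3·(-4) + 4·4 + 2·2) = (-24, 28, 8)
w3 = Jw2 = (-148, 172, 56)
Ratio at component: 172 / 28 = 6.143

6.143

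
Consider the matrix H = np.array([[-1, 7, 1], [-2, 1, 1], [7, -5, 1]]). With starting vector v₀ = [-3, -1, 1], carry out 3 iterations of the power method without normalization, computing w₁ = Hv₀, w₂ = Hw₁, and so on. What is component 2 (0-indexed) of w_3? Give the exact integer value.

w1 = Hv₀ = ((-1)·(-3) + 7·(-1) + 1·1; (-2)·(-3) + 1·(-1) + 1·1; 7·(-3) + (-5)·(-1) + 1·1) = (-3, 6, -15)
w2 = Hw1 = ((-1)·(-3) + 7·6 + 1·(-15); (-2)·(-3) + 1·6 + 1·(-15); 7·(-3) + (-5)·6 + 1·(-15)) = (30, -3, -66)
w3 = Hw2 = (-117, -129, 159)
The requested component of w3 is 159.

159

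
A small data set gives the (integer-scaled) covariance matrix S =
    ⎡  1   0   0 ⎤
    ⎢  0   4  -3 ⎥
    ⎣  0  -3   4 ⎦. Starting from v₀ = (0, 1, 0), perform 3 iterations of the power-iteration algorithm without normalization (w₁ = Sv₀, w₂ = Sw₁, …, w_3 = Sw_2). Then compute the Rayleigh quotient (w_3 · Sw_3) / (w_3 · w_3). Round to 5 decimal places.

w1 = Sv₀ = (1·0 + 0·1 + 0·0; 0·0 + 4·1 + (-3)·0; 0·0 + (-3)·1 + 4·0) = (0, 4, -3)
w2 = Sw1 = (1·0 + 0·4 + 0·(-3); 0·0 + 4·4 + (-3)·(-3); 0·0 + (-3)·4 + 4·(-3)) = (0, 25, -24)
w3 = Sw2 = (0, 172, -171)
Sw3 = (0, 1201, -1200)
w3·Sw3 = 0·0 + 172·1201 + (-171)·(-1200) = 411772; w3·w3 = 0·0 + 172·172 + (-171)·(-171) = 58825
λ ≈ 411772/58825 = 6.99995

6.99995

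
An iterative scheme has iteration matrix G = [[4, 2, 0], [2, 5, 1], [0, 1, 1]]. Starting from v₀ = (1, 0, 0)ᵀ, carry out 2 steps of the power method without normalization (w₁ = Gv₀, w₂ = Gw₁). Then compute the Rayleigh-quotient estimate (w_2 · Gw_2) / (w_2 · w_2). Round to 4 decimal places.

w1 = Gv₀ = (4·1 + 2·0 + 0·0; 2·1 + 5·0 + 1·0; 0·1 + 1·0 + 1·0) = (4, 2, 0)
w2 = Gw1 = (4·4 + 2·2 + 0·0; 2·4 + 5·2 + 1·0; 0·4 + 1·2 + 1·0) = (20, 18, 2)
Gw2 = (116, 132, 20)
w2·Gw2 = 20·116 + 18·132 + 2·20 = 4736; w2·w2 = 20·20 + 18·18 + 2·2 = 728
λ ≈ 4736/728 = 6.5055

6.5055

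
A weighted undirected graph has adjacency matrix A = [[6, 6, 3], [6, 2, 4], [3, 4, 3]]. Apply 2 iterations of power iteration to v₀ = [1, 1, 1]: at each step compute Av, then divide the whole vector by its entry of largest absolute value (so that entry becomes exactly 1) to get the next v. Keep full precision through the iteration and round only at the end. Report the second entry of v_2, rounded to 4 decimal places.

Av0 = (15.00000, 12.00000, 10.00000); divide by 15.00000 → v1 = (1.00000, 0.80000, 0.66667)
Av1 = (12.80000, 10.26667, 8.20000); divide by 12.80000 → v2 = (1.00000, 0.80208, 0.64063)
Requested entry of v2: 154/192 = 0.8021

0.8021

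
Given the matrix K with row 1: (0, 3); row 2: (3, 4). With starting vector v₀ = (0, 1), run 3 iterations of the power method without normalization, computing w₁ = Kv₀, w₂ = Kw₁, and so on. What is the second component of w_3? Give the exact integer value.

w1 = Kv₀ = (0·0 + 3·1; 3·0 + 4·1) = (3, 4)
w2 = Kw1 = (0·3 + 3·4; 3·3 + 4·4) = (12, 25)
w3 = Kw2 = (75, 136)
The requested component of w3 is 136.

136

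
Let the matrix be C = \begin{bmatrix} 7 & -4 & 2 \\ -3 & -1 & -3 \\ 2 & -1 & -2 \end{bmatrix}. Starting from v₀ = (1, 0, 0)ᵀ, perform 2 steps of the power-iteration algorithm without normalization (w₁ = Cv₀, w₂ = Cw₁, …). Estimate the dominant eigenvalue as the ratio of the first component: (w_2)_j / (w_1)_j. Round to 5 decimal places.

w1 = Cv₀ = (7·1 + (-4)·0 + 2·0; (-3)·1 + (-1)·0 + (-3)·0; 2·1 + (-1)·0 + (-2)·0) = (7, -3, 2)
w2 = Cw1 = (7·7 + (-4)·(-3) + 2·2; (-3)·7 + (-1)·(-3) + (-3)·2; 2·7 + (-1)·(-3) + (-2)·2) = (65, -24, 13)
Ratio at component: 65 / 7 = 9.28571

λ ≈ 9.28571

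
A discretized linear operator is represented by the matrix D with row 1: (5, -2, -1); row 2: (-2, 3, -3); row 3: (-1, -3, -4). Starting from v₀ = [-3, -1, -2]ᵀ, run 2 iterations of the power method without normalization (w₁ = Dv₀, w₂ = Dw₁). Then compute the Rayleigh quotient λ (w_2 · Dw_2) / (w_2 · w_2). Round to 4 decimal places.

0.7958

w1 = Dv₀ = (-11, 9, 14)
w2 = Dw1 = (-87, 7, -72)
Dw2 = (-377, 411, 354)
w2·Dw2 = (-87)·(-377) + 7·411 + (-72)·354 = 10188; w2·w2 = (-87)·(-87) + 7·7 + (-72)·(-72) = 12802
λ ≈ 10188/12802 = 0.7958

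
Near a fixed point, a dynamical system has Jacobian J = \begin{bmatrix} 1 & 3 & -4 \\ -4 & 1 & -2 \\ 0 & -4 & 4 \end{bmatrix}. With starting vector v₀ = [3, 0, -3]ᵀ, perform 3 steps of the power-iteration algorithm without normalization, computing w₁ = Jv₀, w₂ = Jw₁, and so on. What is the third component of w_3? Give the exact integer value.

72

w1 = Jv₀ = (1·3 + 3·0 + (-4)·(-3); (-4)·3 + 1·0 + (-2)·(-3); 0·3 + (-4)·0 + 4·(-3)) = (15, -6, -12)
w2 = Jw1 = (1·15 + 3·(-6) + (-4)·(-12); (-4)·15 + 1·(-6) + (-2)·(-12); 0·15 + (-4)·(-6) + 4·(-12)) = (45, -42, -24)
w3 = Jw2 = (15, -174, 72)
The requested component of w3 is 72.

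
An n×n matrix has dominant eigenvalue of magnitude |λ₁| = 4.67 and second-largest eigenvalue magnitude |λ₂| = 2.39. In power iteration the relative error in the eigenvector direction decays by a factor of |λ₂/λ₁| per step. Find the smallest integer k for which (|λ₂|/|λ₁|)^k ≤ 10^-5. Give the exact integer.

|λ₂/λ₁| = 2.39/4.67 = 0.51178
Need k ≥ ln(10^-5) / ln(0.51178) = -11.5129 / -0.6699 ≈ 17.187
Smallest integer k satisfying the bound: 18

18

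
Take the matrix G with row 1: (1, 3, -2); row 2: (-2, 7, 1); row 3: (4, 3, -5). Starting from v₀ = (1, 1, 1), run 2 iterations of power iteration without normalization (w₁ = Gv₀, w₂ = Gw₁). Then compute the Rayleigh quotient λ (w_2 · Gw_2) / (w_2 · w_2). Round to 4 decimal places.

w1 = Gv₀ = (2, 6, 2)
w2 = Gw1 = (16, 40, 16)
Gw2 = (104, 264, 104)
w2·Gw2 = 16·104 + 40·264 + 16·104 = 13888; w2·w2 = 16·16 + 40·40 + 16·16 = 2112
λ ≈ 13888/2112 = 6.5758

λ ≈ 6.5758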